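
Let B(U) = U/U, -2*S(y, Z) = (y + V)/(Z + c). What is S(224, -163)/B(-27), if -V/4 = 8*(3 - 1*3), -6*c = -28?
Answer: 336/475 ≈ 0.70737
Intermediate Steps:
c = 14/3 (c = -⅙*(-28) = 14/3 ≈ 4.6667)
V = 0 (V = -32*(3 - 1*3) = -32*(3 - 3) = -32*0 = -4*0 = 0)
S(y, Z) = -y/(2*(14/3 + Z)) (S(y, Z) = -(y + 0)/(2*(Z + 14/3)) = -y/(2*(14/3 + Z)))
B(U) = 1
S(224, -163)/B(-27) = -3*224/(28 + 6*(-163))/1 = -3*224/(28 - 978)*1 = -3*224/(-950)*1 = -3*224*(-1/950)*1 = (336/475)*1 = 336/475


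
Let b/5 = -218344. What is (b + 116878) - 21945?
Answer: -996787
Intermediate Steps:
b = -1091720 (b = 5*(-218344) = -1091720)
(b + 116878) - 21945 = (-1091720 + 116878) - 21945 = -974842 - 21945 = -996787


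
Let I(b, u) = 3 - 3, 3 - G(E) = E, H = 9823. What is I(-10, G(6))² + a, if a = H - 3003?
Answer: 6820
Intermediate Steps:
G(E) = 3 - E
I(b, u) = 0
a = 6820 (a = 9823 - 3003 = 6820)
I(-10, G(6))² + a = 0² + 6820 = 0 + 6820 = 6820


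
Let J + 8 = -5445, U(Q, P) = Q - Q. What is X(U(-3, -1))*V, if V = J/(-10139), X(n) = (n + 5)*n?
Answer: 0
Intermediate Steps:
U(Q, P) = 0
J = -5453 (J = -8 - 5445 = -5453)
X(n) = n*(5 + n) (X(n) = (5 + n)*n = n*(5 + n))
V = 5453/10139 (V = -5453/(-10139) = -5453*(-1/10139) = 5453/10139 ≈ 0.53782)
X(U(-3, -1))*V = (0*(5 + 0))*(5453/10139) = (0*5)*(5453/10139) = 0*(5453/10139) = 0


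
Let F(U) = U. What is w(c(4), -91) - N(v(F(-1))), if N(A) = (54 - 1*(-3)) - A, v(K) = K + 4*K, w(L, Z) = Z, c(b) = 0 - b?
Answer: -153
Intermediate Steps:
c(b) = -b
v(K) = 5*K
N(A) = 57 - A (N(A) = (54 + 3) - A = 57 - A)
w(c(4), -91) - N(v(F(-1))) = -91 - (57 - 5*(-1)) = -91 - (57 - 1*(-5)) = -91 - (57 + 5) = -91 - 1*62 = -91 - 62 = -153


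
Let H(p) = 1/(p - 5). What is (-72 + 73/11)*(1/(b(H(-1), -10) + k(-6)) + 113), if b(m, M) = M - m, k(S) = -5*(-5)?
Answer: -7397791/1001 ≈ -7390.4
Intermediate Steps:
H(p) = 1/(-5 + p)
k(S) = 25
(-72 + 73/11)*(1/(b(H(-1), -10) + k(-6)) + 113) = (-72 + 73/11)*(1/((-10 - 1/(-5 - 1)) + 25) + 113) = (-72 + 73*(1/11))*(1/((-10 - 1/(-6)) + 25) + 113) = (-72 + 73/11)*(1/((-10 - 1*(-1/6)) + 25) + 113) = -719*(1/((-10 + 1/6) + 25) + 113)/11 = -719*(1/(-59/6 + 25) + 113)/11 = -719*(1/(91/6) + 113)/11 = -719*(6/91 + 113)/11 = -719/11*10289/91 = -7397791/1001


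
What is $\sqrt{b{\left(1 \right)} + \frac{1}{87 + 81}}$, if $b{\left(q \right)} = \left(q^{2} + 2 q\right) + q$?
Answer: $\frac{\sqrt{28266}}{84} \approx 2.0015$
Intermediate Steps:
$b{\left(q \right)} = q^{2} + 3 q$
$\sqrt{b{\left(1 \right)} + \frac{1}{87 + 81}} = \sqrt{1 \left(3 + 1\right) + \frac{1}{87 + 81}} = \sqrt{1 \cdot 4 + \frac{1}{168}} = \sqrt{4 + \frac{1}{168}} = \sqrt{\frac{673}{168}} = \frac{\sqrt{28266}}{84}$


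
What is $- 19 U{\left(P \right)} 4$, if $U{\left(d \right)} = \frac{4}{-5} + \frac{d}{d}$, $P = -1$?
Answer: $- \frac{76}{5} \approx -15.2$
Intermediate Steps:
$U{\left(d \right)} = \frac{1}{5}$ ($U{\left(d \right)} = 4 \left(- \frac{1}{5}\right) + 1 = - \frac{4}{5} + 1 = \frac{1}{5}$)
$- 19 U{\left(P \right)} 4 = \left(-19\right) \frac{1}{5} \cdot 4 = \left(- \frac{19}{5}\right) 4 = - \frac{76}{5}$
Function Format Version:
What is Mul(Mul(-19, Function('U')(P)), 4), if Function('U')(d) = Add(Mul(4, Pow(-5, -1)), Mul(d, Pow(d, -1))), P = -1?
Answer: Rational(-76, 5) ≈ -15.200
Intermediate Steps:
Function('U')(d) = Rational(1, 5) (Function('U')(d) = Add(Mul(4, Rational(-1, 5)), 1) = Add(Rational(-4, 5), 1) = Rational(1, 5))
Mul(Mul(-19, Function('U')(P)), 4) = Mul(Mul(-19, Rational(1, 5)), 4) = Mul(Rational(-19, 5), 4) = Rational(-76, 5)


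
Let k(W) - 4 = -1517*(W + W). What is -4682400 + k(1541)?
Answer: -9357790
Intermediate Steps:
k(W) = 4 - 3034*W (k(W) = 4 - 1517*(W + W) = 4 - 3034*W)
-4682400 + k(1541) = -4682400 + (4 - 3034*1541) = -4682400 + (4 - 4675394) = -4682400 - 4675390 = -9357790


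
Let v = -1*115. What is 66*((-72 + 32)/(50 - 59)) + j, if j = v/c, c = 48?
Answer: 4655/16 ≈ 290.94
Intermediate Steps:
v = -115
j = -115/48 ≈ -2.3958
66*((-72 + 32)/(50 - 59)) + j = 66*((-72 + 32)/(50 - 59)) - 115/48 = 66*(-40/(-9)) - 115/48 = 66*(-40*(-⅑)) - 115/48 = 66*(40/9) - 115/48 = 880/3 - 115/48 = 4655/16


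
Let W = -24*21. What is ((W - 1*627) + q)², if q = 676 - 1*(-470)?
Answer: 225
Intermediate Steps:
W = -504
q = 1146 (q = 676 + 470 = 1146)
((W - 1*627) + q)² = ((-504 - 1*627) + 1146)² = ((-504 - 627) + 1146)² = (-1131 + 1146)² = 15² = 225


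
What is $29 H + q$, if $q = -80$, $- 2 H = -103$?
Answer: $\frac{2827}{2} \approx 1413.5$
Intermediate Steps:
$H = \frac{103}{2}$ ($H = \left(- \frac{1}{2}\right) \left(-103\right) = \frac{103}{2} \approx 51.5$)
$29 H + q = 29 \cdot \frac{103}{2} - 80 = \frac{2987}{2} - 80 = \frac{2827}{2}$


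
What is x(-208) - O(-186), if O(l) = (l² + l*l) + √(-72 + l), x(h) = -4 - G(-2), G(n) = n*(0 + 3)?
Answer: -69190 - I*√258 ≈ -69190.0 - 16.062*I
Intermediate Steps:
G(n) = 3*n (G(n) = n*3 = 3*n)
x(h) = 2 (x(h) = -4 - 3*(-2) = -4 - 1*(-6) = -4 + 6 = 2)
O(l) = √(-72 + l) + 2*l² (O(l) = (l² + l²) + √(-72 + l) = 2*l² + √(-72 + l) = √(-72 + l) + 2*l²)
x(-208) - O(-186) = 2 - (√(-72 - 186) + 2*(-186)²) = 2 - (√(-258) + 2*34596) = 2 - (I*√258 + 69192) = 2 - (69192 + I*√258) = 2 + (-69192 - I*√258) = -69190 - I*√258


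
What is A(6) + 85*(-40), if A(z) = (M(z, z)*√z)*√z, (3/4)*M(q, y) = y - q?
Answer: -3400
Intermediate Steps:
M(q, y) = -4*q/3 + 4*y/3 (M(q, y) = 4*(y - q)/3 = -4*q/3 + 4*y/3)
A(z) = 0 (A(z) = ((-4*z/3 + 4*z/3)*√z)*√z = (0*√z)*√z = 0*√z = 0)
A(6) + 85*(-40) = 0 + 85*(-40) = 0 - 3400 = -3400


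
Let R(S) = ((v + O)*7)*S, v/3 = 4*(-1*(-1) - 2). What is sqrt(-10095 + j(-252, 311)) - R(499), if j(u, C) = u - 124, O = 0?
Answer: 41916 + I*sqrt(10471) ≈ 41916.0 + 102.33*I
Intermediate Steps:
v = -12 (v = 3*(4*(-1*(-1) - 2)) = 3*(4*(1 - 2)) = 3*(4*(-1)) = 3*(-4) = -12)
j(u, C) = -124 + u
R(S) = -84*S (R(S) = ((-12 + 0)*7)*S = (-12*7)*S = -84*S)
sqrt(-10095 + j(-252, 311)) - R(499) = sqrt(-10095 + (-124 - 252)) - (-84)*499 = sqrt(-10095 - 376) - 1*(-41916) = sqrt(-10471) + 41916 = I*sqrt(10471) + 41916 = 41916 + I*sqrt(10471)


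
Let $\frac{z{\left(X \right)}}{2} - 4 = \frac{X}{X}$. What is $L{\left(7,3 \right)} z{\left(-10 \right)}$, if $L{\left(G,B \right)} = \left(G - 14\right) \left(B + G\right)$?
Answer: $-700$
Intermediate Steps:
$L{\left(G,B \right)} = \left(-14 + G\right) \left(B + G\right)$
$z{\left(X \right)} = 10$ ($z{\left(X \right)} = 8 + 2 \frac{X}{X} = 8 + 2 \cdot 1 = 8 + 2 = 10$)
$L{\left(7,3 \right)} z{\left(-10 \right)} = \left(7^{2} - 42 - 98 + 3 \cdot 7\right) 10 = \left(49 - 42 - 98 + 21\right) 10 = \left(-70\right) 10 = -700$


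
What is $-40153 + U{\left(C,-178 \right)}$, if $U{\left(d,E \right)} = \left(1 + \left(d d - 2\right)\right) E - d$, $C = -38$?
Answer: $-296969$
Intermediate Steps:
$U{\left(d,E \right)} = - d + E \left(-1 + d^{2}\right)$ ($U{\left(d,E \right)} = \left(1 + \left(d^{2} - 2\right)\right) E - d = \left(1 + \left(-2 + d^{2}\right)\right) E - d = \left(-1 + d^{2}\right) E - d = E \left(-1 + d^{2}\right) - d = - d + E \left(-1 + d^{2}\right)$)
$-40153 + U{\left(C,-178 \right)} = -40153 - \left(-216 + 257032\right) = -40153 + \left(178 + 38 - 257032\right) = -40153 - 256816 = -296969$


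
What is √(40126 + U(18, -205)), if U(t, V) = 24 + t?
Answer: 2*√10042 ≈ 200.42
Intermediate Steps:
√(40126 + U(18, -205)) = √(40126 + (24 + 18)) = √(40126 + 42) = √40168 = 2*√10042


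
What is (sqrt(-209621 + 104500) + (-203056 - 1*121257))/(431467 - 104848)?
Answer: -324313/326619 + I*sqrt(105121)/326619 ≈ -0.99294 + 0.00099267*I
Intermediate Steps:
(sqrt(-209621 + 104500) + (-203056 - 1*121257))/(431467 - 104848) = (sqrt(-105121) + (-203056 - 121257))/326619 = (I*sqrt(105121) - 324313)*(1/326619) = (-324313 + I*sqrt(105121))*(1/326619) = -324313/326619 + I*sqrt(105121)/326619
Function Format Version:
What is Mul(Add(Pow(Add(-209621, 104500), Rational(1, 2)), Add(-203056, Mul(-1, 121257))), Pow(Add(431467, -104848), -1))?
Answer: Add(Rational(-324313, 326619), Mul(Rational(1, 326619), I, Pow(105121, Rational(1, 2)))) ≈ Add(-0.99294, Mul(0.00099267, I))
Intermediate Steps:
Mul(Add(Pow(Add(-209621, 104500), Rational(1, 2)), Add(-203056, Mul(-1, 121257))), Pow(Add(431467, -104848), -1)) = Mul(Add(Pow(-105121, Rational(1, 2)), Add(-203056, -121257)), Pow(326619, -1)) = Mul(Add(Mul(I, Pow(105121, Rational(1, 2))), -324313), Rational(1, 326619)) = Mul(Add(-324313, Mul(I, Pow(105121, Rational(1, 2)))), Rational(1, 326619)) = Add(Rational(-324313, 326619), Mul(Rational(1, 326619), I, Pow(105121, Rational(1, 2))))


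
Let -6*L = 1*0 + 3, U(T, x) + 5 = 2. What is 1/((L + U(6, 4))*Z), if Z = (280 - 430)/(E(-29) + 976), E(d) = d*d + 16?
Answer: 611/175 ≈ 3.4914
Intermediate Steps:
E(d) = 16 + d**2 (E(d) = d**2 + 16 = 16 + d**2)
U(T, x) = -3 (U(T, x) = -5 + 2 = -3)
L = -1/2 (L = -(1*0 + 3)/6 = -(0 + 3)/6 = -1/6*3 = -1/2 ≈ -0.50000)
Z = -50/611 (Z = (280 - 430)/((16 + (-29)**2) + 976) = -150/((16 + 841) + 976) = -150/(857 + 976) = -150/1833 = -150*1/1833 = -50/611 ≈ -0.081833)
1/((L + U(6, 4))*Z) = 1/((-1/2 - 3)*(-50/611)) = 1/(-7/2*(-50/611)) = 1/(175/611) = 611/175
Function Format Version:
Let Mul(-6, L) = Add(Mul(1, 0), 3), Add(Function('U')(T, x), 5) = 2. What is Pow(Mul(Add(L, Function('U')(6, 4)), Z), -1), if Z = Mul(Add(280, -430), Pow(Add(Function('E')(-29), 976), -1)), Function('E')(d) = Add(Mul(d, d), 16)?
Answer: Rational(611, 175) ≈ 3.4914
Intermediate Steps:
Function('E')(d) = Add(16, Pow(d, 2)) (Function('E')(d) = Add(Pow(d, 2), 16) = Add(16, Pow(d, 2)))
Function('U')(T, x) = -3 (Function('U')(T, x) = Add(-5, 2) = -3)
L = Rational(-1, 2) (L = Mul(Rational(-1, 6), Add(Mul(1, 0), 3)) = Mul(Rational(-1, 6), Add(0, 3)) = Mul(Rational(-1, 6), 3) = Rational(-1, 2) ≈ -0.50000)
Z = Rational(-50, 611) (Z = Mul(Add(280, -430), Pow(Add(Add(16, Pow(-29, 2)), 976), -1)) = Mul(-150, Pow(Add(Add(16, 841), 976), -1)) = Mul(-150, Pow(Add(857, 976), -1)) = Mul(-150, Pow(1833, -1)) = Mul(-150, Rational(1, 1833)) = Rational(-50, 611) ≈ -0.081833)
Pow(Mul(Add(L, Function('U')(6, 4)), Z), -1) = Pow(Mul(Add(Rational(-1, 2), -3), Rational(-50, 611)), -1) = Pow(Mul(Rational(-7, 2), Rational(-50, 611)), -1) = Pow(Rational(175, 611), -1) = Rational(611, 175)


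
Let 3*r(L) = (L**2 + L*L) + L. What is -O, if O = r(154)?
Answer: -15862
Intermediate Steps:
r(L) = L/3 + 2*L**2/3 (r(L) = ((L**2 + L*L) + L)/3 = ((L**2 + L**2) + L)/3 = (2*L**2 + L)/3 = (L + 2*L**2)/3 = L/3 + 2*L**2/3)
O = 15862 (O = (1/3)*154*(1 + 2*154) = (1/3)*154*(1 + 308) = (1/3)*154*309 = 15862)
-O = -1*15862 = -15862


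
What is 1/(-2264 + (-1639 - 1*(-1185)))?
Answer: -1/2718 ≈ -0.00036792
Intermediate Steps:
1/(-2264 + (-1639 - 1*(-1185))) = 1/(-2264 + (-1639 + 1185)) = 1/(-2264 - 454) = 1/(-2718) = -1/2718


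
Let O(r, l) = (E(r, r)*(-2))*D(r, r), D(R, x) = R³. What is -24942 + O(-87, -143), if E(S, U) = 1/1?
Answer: 1292064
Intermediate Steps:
E(S, U) = 1
O(r, l) = -2*r³ (O(r, l) = (1*(-2))*r³ = -2*r³)
-24942 + O(-87, -143) = -24942 - 2*(-87)³ = -24942 - 2*(-658503) = -24942 + 1317006 = 1292064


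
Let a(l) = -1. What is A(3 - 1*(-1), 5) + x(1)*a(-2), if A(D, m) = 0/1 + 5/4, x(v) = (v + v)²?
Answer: -11/4 ≈ -2.7500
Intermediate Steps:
x(v) = 4*v² (x(v) = (2*v)² = 4*v²)
A(D, m) = 5/4 (A(D, m) = 0*1 + 5*(¼) = 0 + 5/4 = 5/4)
A(3 - 1*(-1), 5) + x(1)*a(-2) = 5/4 + (4*1²)*(-1) = 5/4 + (4*1)*(-1) = 5/4 + 4*(-1) = 5/4 - 4 = -11/4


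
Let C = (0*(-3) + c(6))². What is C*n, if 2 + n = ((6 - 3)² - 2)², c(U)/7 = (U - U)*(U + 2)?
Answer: 0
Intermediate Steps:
c(U) = 0 (c(U) = 7*((U - U)*(U + 2)) = 7*(0*(2 + U)) = 7*0 = 0)
n = 47 (n = -2 + ((6 - 3)² - 2)² = -2 + (3² - 2)² = -2 + (9 - 2)² = -2 + 7² = -2 + 49 = 47)
C = 0 (C = (0*(-3) + 0)² = (0 + 0)² = 0² = 0)
C*n = 0*47 = 0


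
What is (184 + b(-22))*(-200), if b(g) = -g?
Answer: -41200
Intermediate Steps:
(184 + b(-22))*(-200) = (184 - 1*(-22))*(-200) = (184 + 22)*(-200) = 206*(-200) = -41200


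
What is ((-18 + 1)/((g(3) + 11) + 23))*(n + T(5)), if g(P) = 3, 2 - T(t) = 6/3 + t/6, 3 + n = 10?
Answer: -17/6 ≈ -2.8333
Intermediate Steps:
n = 7 (n = -3 + 10 = 7)
T(t) = -t/6 (T(t) = 2 - (6/3 + t/6) = 2 - (6*(⅓) + t*(⅙)) = 2 - (2 + t/6) = 2 + (-2 - t/6) = -t/6)
((-18 + 1)/((g(3) + 11) + 23))*(n + T(5)) = ((-18 + 1)/((3 + 11) + 23))*(7 - ⅙*5) = (-17/(14 + 23))*(7 - ⅚) = -17/37*(37/6) = -17*1/37*(37/6) = -17/37*37/6 = -17/6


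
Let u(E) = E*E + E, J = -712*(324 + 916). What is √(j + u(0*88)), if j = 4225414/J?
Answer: I*√58289586130/110360 ≈ 2.1877*I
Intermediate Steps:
J = -882880 (J = -712*1240 = -882880)
u(E) = E + E² (u(E) = E² + E = E + E²)
j = -2112707/441440 (j = 4225414/(-882880) = 4225414*(-1/882880) = -2112707/441440 ≈ -4.7859)
√(j + u(0*88)) = √(-2112707/441440 + (0*88)*(1 + 0*88)) = √(-2112707/441440 + 0*(1 + 0)) = √(-2112707/441440 + 0*1) = √(-2112707/441440 + 0) = √(-2112707/441440) = I*√58289586130/110360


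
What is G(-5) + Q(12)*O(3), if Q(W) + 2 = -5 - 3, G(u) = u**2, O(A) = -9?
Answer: 115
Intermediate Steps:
Q(W) = -10 (Q(W) = -2 + (-5 - 3) = -2 - 8 = -10)
G(-5) + Q(12)*O(3) = (-5)**2 - 10*(-9) = 25 + 90 = 115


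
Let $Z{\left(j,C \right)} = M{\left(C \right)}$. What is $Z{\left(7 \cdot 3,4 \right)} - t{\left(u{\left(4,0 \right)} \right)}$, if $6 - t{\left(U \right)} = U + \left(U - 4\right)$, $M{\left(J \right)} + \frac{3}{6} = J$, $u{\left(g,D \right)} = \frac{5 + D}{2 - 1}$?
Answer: $\frac{7}{2} \approx 3.5$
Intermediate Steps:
$u{\left(g,D \right)} = 5 + D$ ($u{\left(g,D \right)} = \frac{5 + D}{1} = \left(5 + D\right) 1 = 5 + D$)
$M{\left(J \right)} = - \frac{1}{2} + J$
$Z{\left(j,C \right)} = - \frac{1}{2} + C$
$t{\left(U \right)} = 10 - 2 U$ ($t{\left(U \right)} = 6 - \left(U + \left(U - 4\right)\right) = 6 - \left(U + \left(-4 + U\right)\right) = 6 - \left(-4 + 2 U\right) = 10 - 2 U$)
$Z{\left(7 \cdot 3,4 \right)} - t{\left(u{\left(4,0 \right)} \right)} = \left(- \frac{1}{2} + 4\right) - \left(10 - 2 \left(5 + 0\right)\right) = \frac{7}{2} - \left(10 - 10\right) = \frac{7}{2} - 0 = \frac{7}{2} + 0 = \frac{7}{2}$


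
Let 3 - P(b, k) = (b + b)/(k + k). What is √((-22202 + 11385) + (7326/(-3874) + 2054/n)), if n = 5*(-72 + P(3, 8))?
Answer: 4*I*√781889908586943/1075035 ≈ 104.04*I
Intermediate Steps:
P(b, k) = 3 - b/k (P(b, k) = 3 - (b + b)/(k + k) = 3 - 2*b/(2*k) = 3 - 2*b*1/(2*k) = 3 - b/k)
n = -2775/8 (n = 5*(-72 + (3 - 1*3/8)) = 5*(-72 + (3 - 1*3*⅛)) = 5*(-72 + (3 - 3/8)) = 5*(-72 + 21/8) = 5*(-555/8) = -2775/8 ≈ -346.88)
√((-22202 + 11385) + (7326/(-3874) + 2054/n)) = √((-22202 + 11385) + (7326/(-3874) + 2054/(-2775/8))) = √(-10817 + (7326*(-1/3874) + 2054*(-8/2775))) = √(-10817 + (-3663/1937 - 16432/2775)) = √(-10817 - 41993609/5375175) = √(-58185261584/5375175) = 4*I*√781889908586943/1075035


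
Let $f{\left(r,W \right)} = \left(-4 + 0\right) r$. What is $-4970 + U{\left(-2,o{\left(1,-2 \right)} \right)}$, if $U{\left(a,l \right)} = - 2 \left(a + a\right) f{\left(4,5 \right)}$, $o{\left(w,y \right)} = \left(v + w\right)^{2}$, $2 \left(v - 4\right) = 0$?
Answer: $-5098$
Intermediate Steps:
$v = 4$ ($v = 4 + \frac{1}{2} \cdot 0 = 4 + 0 = 4$)
$o{\left(w,y \right)} = \left(4 + w\right)^{2}$
$f{\left(r,W \right)} = - 4 r$
$U{\left(a,l \right)} = 64 a$ ($U{\left(a,l \right)} = - 2 \left(a + a\right) \left(\left(-4\right) 4\right) = - 2 \cdot 2 a \left(-16\right) = - 4 a \left(-16\right) = 64 a$)
$-4970 + U{\left(-2,o{\left(1,-2 \right)} \right)} = -4970 + 64 \left(-2\right) = -4970 - 128 = -5098$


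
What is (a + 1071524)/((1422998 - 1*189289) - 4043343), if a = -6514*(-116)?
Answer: -913574/1404817 ≈ -0.65032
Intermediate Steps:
a = 755624
(a + 1071524)/((1422998 - 1*189289) - 4043343) = (755624 + 1071524)/((1422998 - 1*189289) - 4043343) = 1827148/((1422998 - 189289) - 4043343) = 1827148/(1233709 - 4043343) = 1827148/(-2809634) = 1827148*(-1/2809634) = -913574/1404817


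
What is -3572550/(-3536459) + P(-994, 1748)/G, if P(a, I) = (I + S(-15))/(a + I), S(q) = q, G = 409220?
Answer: 64842538092791/64187121940760 ≈ 1.0102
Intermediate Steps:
P(a, I) = (-15 + I)/(I + a) (P(a, I) = (I - 15)/(a + I) = (-15 + I)/(I + a))
-3572550/(-3536459) + P(-994, 1748)/G = -3572550/(-3536459) + ((-15 + 1748)/(1748 - 994))/409220 = -3572550*(-1/3536459) + (1733/754)*(1/409220) = 210150/208027 + ((1/754)*1733)*(1/409220) = 210150/208027 + (1733/754)*(1/409220) = 210150/208027 + 1733/308551880 = 64842538092791/64187121940760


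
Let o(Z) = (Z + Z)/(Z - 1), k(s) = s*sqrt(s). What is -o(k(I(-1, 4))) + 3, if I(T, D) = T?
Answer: 2 - I ≈ 2.0 - 1.0*I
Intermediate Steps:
k(s) = s**(3/2)
o(Z) = 2*Z/(-1 + Z) (o(Z) = (2*Z)/(-1 + Z) = 2*Z/(-1 + Z))
-o(k(I(-1, 4))) + 3 = -2*(-1)**(3/2)/(-1 + (-1)**(3/2)) + 3 = -2*(-I)/(-1 - I) + 3 = -2*(-I)*(-1 + I)/2 + 3 = -(-1)*I*(-1 + I) + 3 = I*(-1 + I) + 3 = 3 + I*(-1 + I)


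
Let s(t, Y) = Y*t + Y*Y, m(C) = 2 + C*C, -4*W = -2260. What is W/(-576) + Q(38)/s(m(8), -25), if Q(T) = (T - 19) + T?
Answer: -611957/590400 ≈ -1.0365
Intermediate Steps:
Q(T) = -19 + 2*T (Q(T) = (-19 + T) + T = -19 + 2*T)
W = 565 (W = -¼*(-2260) = 565)
m(C) = 2 + C²
s(t, Y) = Y² + Y*t (s(t, Y) = Y*t + Y² = Y² + Y*t)
W/(-576) + Q(38)/s(m(8), -25) = 565/(-576) + (-19 + 2*38)/((-25*(-25 + (2 + 8²)))) = 565*(-1/576) + (-19 + 76)/((-25*(-25 + (2 + 64)))) = -565/576 + 57/((-25*(-25 + 66))) = -565/576 + 57/((-25*41)) = -565/576 + 57/(-1025) = -565/576 + 57*(-1/1025) = -565/576 - 57/1025 = -611957/590400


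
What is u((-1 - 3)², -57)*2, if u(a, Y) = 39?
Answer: 78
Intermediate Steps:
u((-1 - 3)², -57)*2 = 39*2 = 78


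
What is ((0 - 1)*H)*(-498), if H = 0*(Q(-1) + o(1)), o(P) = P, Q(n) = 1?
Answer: 0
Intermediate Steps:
H = 0 (H = 0*(1 + 1) = 0*2 = 0)
((0 - 1)*H)*(-498) = ((0 - 1)*0)*(-498) = -1*0*(-498) = 0*(-498) = 0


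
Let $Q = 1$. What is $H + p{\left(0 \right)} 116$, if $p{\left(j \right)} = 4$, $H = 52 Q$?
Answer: $516$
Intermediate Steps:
$H = 52$ ($H = 52 \cdot 1 = 52$)
$H + p{\left(0 \right)} 116 = 52 + 4 \cdot 116 = 52 + 464 = 516$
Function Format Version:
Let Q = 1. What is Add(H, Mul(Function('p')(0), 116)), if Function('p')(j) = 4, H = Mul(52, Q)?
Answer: 516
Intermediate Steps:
H = 52 (H = Mul(52, 1) = 52)
Add(H, Mul(Function('p')(0), 116)) = Add(52, Mul(4, 116)) = Add(52, 464) = 516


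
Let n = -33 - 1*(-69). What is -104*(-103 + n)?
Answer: 6968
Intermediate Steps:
n = 36 (n = -33 + 69 = 36)
-104*(-103 + n) = -104*(-103 + 36) = -104*(-67) = 6968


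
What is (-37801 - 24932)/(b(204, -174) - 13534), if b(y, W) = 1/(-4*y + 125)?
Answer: 43348503/9351995 ≈ 4.6352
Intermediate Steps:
b(y, W) = 1/(125 - 4*y)
(-37801 - 24932)/(b(204, -174) - 13534) = (-37801 - 24932)/(-1/(-125 + 4*204) - 13534) = -62733/(-1/(-125 + 816) - 13534) = -62733/(-1/691 - 13534) = -62733/(-9351995/691) = -62733*(-691/9351995) = 43348503/9351995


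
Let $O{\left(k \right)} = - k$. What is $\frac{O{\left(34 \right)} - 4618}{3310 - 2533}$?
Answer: $- \frac{4652}{777} \approx -5.9871$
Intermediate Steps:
$\frac{O{\left(34 \right)} - 4618}{3310 - 2533} = \frac{\left(-1\right) 34 - 4618}{3310 - 2533} = \frac{-34 - 4618}{777} = \left(-4652\right) \frac{1}{777} = - \frac{4652}{777}$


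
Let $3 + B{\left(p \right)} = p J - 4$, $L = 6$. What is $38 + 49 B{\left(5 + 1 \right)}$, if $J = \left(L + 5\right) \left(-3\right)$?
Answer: $-10007$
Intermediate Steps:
$J = -33$ ($J = \left(6 + 5\right) \left(-3\right) = 11 \left(-3\right) = -33$)
$B{\left(p \right)} = -7 - 33 p$ ($B{\left(p \right)} = -3 + \left(p \left(-33\right) - 4\right) = -3 - \left(4 + 33 p\right) = -7 - 33 p$)
$38 + 49 B{\left(5 + 1 \right)} = 38 + 49 \left(-7 - 33 \left(5 + 1\right)\right) = 38 + 49 \left(-7 - 198\right) = 38 + 49 \left(-205\right) = 38 - 10045 = -10007$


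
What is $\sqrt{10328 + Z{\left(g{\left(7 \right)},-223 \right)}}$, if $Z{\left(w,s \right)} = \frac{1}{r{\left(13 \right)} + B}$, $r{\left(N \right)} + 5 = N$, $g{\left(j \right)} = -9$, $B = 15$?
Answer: $\frac{\sqrt{5463535}}{23} \approx 101.63$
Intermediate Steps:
$r{\left(N \right)} = -5 + N$
$Z{\left(w,s \right)} = \frac{1}{23}$ ($Z{\left(w,s \right)} = \frac{1}{\left(-5 + 13\right) + 15} = \frac{1}{8 + 15} = \frac{1}{23}$)
$\sqrt{10328 + Z{\left(g{\left(7 \right)},-223 \right)}} = \sqrt{10328 + \frac{1}{23}} = \sqrt{\frac{237545}{23}} = \frac{\sqrt{5463535}}{23}$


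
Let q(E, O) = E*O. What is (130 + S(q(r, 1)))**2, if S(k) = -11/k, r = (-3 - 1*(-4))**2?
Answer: 14161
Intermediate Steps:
r = 1 (r = (-3 + 4)**2 = 1**2 = 1)
(130 + S(q(r, 1)))**2 = (130 - 11/1)**2 = (130 - 11*1)**2 = (130 - 11)**2 = 119**2 = 14161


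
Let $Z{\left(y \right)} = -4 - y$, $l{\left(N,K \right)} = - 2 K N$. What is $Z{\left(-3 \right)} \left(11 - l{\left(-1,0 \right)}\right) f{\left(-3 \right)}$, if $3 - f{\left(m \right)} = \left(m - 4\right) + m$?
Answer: $-143$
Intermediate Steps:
$l{\left(N,K \right)} = - 2 K N$
$f{\left(m \right)} = 7 - 2 m$ ($f{\left(m \right)} = 3 - \left(\left(m - 4\right) + m\right) = 3 - \left(\left(-4 + m\right) + m\right) = 3 - \left(-4 + 2 m\right) = 7 - 2 m$)
$Z{\left(-3 \right)} \left(11 - l{\left(-1,0 \right)}\right) f{\left(-3 \right)} = \left(-4 - -3\right) \left(11 - \left(-2\right) 0 \left(-1\right)\right) \left(7 - -6\right) = \left(-4 + 3\right) \left(11 - 0\right) \left(7 + 6\right) = - (11 + 0) 13 = \left(-1\right) 11 \cdot 13 = \left(-11\right) 13 = -143$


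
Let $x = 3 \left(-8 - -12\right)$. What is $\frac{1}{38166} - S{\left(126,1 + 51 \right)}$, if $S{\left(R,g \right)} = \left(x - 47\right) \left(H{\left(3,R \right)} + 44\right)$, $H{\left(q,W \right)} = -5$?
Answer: $\frac{52096591}{38166} \approx 1365.0$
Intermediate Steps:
$x = 12$ ($x = 3 \left(-8 + 12\right) = 3 \cdot 4 = 12$)
$S{\left(R,g \right)} = -1365$ ($S{\left(R,g \right)} = \left(12 - 47\right) \left(-5 + 44\right) = \left(-35\right) 39 = -1365$)
$\frac{1}{38166} - S{\left(126,1 + 51 \right)} = \frac{1}{38166} - -1365 = \frac{1}{38166} + 1365 = \frac{52096591}{38166}$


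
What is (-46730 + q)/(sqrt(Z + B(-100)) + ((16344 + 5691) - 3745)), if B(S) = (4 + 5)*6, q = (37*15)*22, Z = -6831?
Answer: -631370800/334530877 + 103560*I*sqrt(753)/334530877 ≈ -1.8873 + 0.0084948*I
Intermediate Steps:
q = 12210 (q = 555*22 = 12210)
B(S) = 54 (B(S) = 9*6 = 54)
(-46730 + q)/(sqrt(Z + B(-100)) + ((16344 + 5691) - 3745)) = (-46730 + 12210)/(sqrt(-6831 + 54) + ((16344 + 5691) - 3745)) = -34520/(sqrt(-6777) + (22035 - 3745)) = -34520/(3*I*sqrt(753) + 18290) = -34520/(18290 + 3*I*sqrt(753))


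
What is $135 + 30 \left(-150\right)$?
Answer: $-4365$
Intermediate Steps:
$135 + 30 \left(-150\right) = 135 - 4500 = -4365$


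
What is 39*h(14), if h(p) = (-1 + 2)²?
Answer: 39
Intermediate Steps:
h(p) = 1 (h(p) = 1² = 1)
39*h(14) = 39*1 = 39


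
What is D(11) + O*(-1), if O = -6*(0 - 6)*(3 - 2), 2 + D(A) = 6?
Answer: -32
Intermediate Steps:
D(A) = 4 (D(A) = -2 + 6 = 4)
O = 36 (O = -(-36) = -6*(-6) = 36)
D(11) + O*(-1) = 4 + 36*(-1) = 4 - 36 = -32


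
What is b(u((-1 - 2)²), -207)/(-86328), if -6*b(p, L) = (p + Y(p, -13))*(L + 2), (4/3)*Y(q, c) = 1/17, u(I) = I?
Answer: -42025/11740608 ≈ -0.0035795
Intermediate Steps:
Y(q, c) = 3/68 (Y(q, c) = (¾)/17 = (¾)*(1/17) = 3/68)
b(p, L) = -(2 + L)*(3/68 + p)/6 (b(p, L) = -(p + 3/68)*(L + 2)/6 = -(3/68 + p)*(2 + L)/6 = -(2 + L)*(3/68 + p)/6)
b(u((-1 - 2)²), -207)/(-86328) = (-1/68 - (-1 - 2)²/3 - 1/136*(-207) - ⅙*(-207)*(-1 - 2)²)/(-86328) = (-1/68 - ⅓*(-3)² + 207/136 - ⅙*(-207)*(-3)²)*(-1/86328) = (-1/68 - ⅓*9 + 207/136 - ⅙*(-207)*9)*(-1/86328) = (-1/68 - 3 + 207/136 + 621/2)*(-1/86328) = (42025/136)*(-1/86328) = -42025/11740608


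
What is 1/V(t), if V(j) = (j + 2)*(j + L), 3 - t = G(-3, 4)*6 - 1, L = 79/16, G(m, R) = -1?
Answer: 4/717 ≈ 0.0055788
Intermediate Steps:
L = 79/16 (L = 79*(1/16) = 79/16 ≈ 4.9375)
t = 10 (t = 3 - (-1*6 - 1) = 3 - (-6 - 1) = 3 - 1*(-7) = 3 + 7 = 10)
V(j) = (2 + j)*(79/16 + j) (V(j) = (j + 2)*(j + 79/16) = (2 + j)*(79/16 + j))
1/V(t) = 1/(79/8 + 10² + (111/16)*10) = 1/(79/8 + 100 + 555/8) = 1/(717/4) = 4/717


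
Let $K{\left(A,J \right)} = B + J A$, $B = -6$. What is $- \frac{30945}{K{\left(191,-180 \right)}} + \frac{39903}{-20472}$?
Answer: $- \frac{41033251}{39108344} \approx -1.0492$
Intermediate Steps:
$K{\left(A,J \right)} = -6 + A J$ ($K{\left(A,J \right)} = -6 + J A = -6 + A J$)
$- \frac{30945}{K{\left(191,-180 \right)}} + \frac{39903}{-20472} = - \frac{30945}{-6 + 191 \left(-180\right)} + \frac{39903}{-20472} = - \frac{30945}{-6 - 34380} + 39903 \left(- \frac{1}{20472}\right) = - \frac{30945}{-34386} - \frac{13301}{6824} = \left(-30945\right) \left(- \frac{1}{34386}\right) - \frac{13301}{6824} = \frac{10315}{11462} - \frac{13301}{6824} = - \frac{41033251}{39108344}$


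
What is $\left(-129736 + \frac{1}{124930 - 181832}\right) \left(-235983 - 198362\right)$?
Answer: $\frac{3206438108948185}{56902} \approx 5.635 \cdot 10^{10}$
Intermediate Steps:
$\left(-129736 + \frac{1}{124930 - 181832}\right) \left(-235983 - 198362\right) = \left(-129736 + \frac{1}{-56902}\right) \left(-434345\right) = \left(-129736 - \frac{1}{56902}\right) \left(-434345\right) = \left(- \frac{7382237873}{56902}\right) \left(-434345\right) = \frac{3206438108948185}{56902}$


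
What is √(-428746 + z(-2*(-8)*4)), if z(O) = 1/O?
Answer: I*√27439743/8 ≈ 654.79*I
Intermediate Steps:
√(-428746 + z(-2*(-8)*4)) = √(-428746 + 1/(-2*(-8)*4)) = √(-428746 + 1/(16*4)) = √(-428746 + 1/64) = √(-27439743/64) = I*√27439743/8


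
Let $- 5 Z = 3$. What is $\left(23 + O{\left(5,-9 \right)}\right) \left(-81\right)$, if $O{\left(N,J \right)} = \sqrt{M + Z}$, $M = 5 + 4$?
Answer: $-1863 - \frac{81 \sqrt{210}}{5} \approx -2097.8$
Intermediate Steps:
$Z = - \frac{3}{5}$ ($Z = \left(- \frac{1}{5}\right) 3 = - \frac{3}{5} \approx -0.6$)
$M = 9$
$O{\left(N,J \right)} = \frac{\sqrt{210}}{5}$ ($O{\left(N,J \right)} = \sqrt{9 - \frac{3}{5}} = \sqrt{\frac{42}{5}} = \frac{\sqrt{210}}{5}$)
$\left(23 + O{\left(5,-9 \right)}\right) \left(-81\right) = \left(23 + \frac{\sqrt{210}}{5}\right) \left(-81\right) = -1863 - \frac{81 \sqrt{210}}{5}$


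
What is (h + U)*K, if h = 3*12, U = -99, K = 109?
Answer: -6867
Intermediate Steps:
h = 36
(h + U)*K = (36 - 99)*109 = -63*109 = -6867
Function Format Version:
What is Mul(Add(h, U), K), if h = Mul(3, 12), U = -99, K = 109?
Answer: -6867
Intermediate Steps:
h = 36
Mul(Add(h, U), K) = Mul(Add(36, -99), 109) = Mul(-63, 109) = -6867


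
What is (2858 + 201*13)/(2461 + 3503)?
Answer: 5471/5964 ≈ 0.91734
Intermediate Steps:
(2858 + 201*13)/(2461 + 3503) = (2858 + 2613)/5964 = 5471*(1/5964) = 5471/5964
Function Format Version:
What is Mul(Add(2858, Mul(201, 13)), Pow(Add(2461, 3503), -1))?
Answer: Rational(5471, 5964) ≈ 0.91734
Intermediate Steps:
Mul(Add(2858, Mul(201, 13)), Pow(Add(2461, 3503), -1)) = Mul(Add(2858, 2613), Pow(5964, -1)) = Mul(5471, Rational(1, 5964)) = Rational(5471, 5964)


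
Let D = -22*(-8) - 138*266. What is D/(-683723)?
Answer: 36532/683723 ≈ 0.053431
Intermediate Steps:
D = -36532 (D = 176 - 36708 = -36532)
D/(-683723) = -36532/(-683723) = -36532*(-1/683723) = 36532/683723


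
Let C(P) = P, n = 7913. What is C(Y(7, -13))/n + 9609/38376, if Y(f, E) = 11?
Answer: 621611/2468856 ≈ 0.25178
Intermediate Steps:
C(Y(7, -13))/n + 9609/38376 = 11/7913 + 9609/38376 = 11*(1/7913) + 9609*(1/38376) = 11/7913 + 3203/12792 = 621611/2468856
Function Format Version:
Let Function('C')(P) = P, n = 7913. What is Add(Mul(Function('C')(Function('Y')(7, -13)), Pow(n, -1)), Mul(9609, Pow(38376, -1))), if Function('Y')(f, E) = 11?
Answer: Rational(621611, 2468856) ≈ 0.25178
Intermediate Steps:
Add(Mul(Function('C')(Function('Y')(7, -13)), Pow(n, -1)), Mul(9609, Pow(38376, -1))) = Add(Mul(11, Pow(7913, -1)), Mul(9609, Pow(38376, -1))) = Add(Mul(11, Rational(1, 7913)), Mul(9609, Rational(1, 38376))) = Add(Rational(11, 7913), Rational(3203, 12792)) = Rational(621611, 2468856)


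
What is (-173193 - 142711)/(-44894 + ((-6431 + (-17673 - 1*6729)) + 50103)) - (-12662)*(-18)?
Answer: -729975460/3203 ≈ -2.2790e+5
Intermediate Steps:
(-173193 - 142711)/(-44894 + ((-6431 + (-17673 - 1*6729)) + 50103)) - (-12662)*(-18) = -315904/(-44894 + ((-6431 + (-17673 - 6729)) + 50103)) - 1*227916 = -315904/(-44894 + ((-6431 - 24402) + 50103)) - 227916 = -315904/(-44894 + (-30833 + 50103)) - 227916 = -315904/(-44894 + 19270) - 227916 = -315904/(-25624) - 227916 = -315904*(-1/25624) - 227916 = 39488/3203 - 227916 = -729975460/3203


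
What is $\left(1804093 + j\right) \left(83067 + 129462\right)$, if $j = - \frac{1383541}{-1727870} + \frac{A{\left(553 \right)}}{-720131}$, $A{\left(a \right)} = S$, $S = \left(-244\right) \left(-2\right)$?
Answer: $\frac{477089527765234183434609}{1244292750970} \approx 3.8342 \cdot 10^{11}$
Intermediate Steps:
$S = 488$
$A{\left(a \right)} = 488$
$j = \frac{995487563311}{1244292750970}$ ($j = - \frac{1383541}{-1727870} + \frac{488}{-720131} = \left(-1383541\right) \left(- \frac{1}{1727870}\right) + 488 \left(- \frac{1}{720131}\right) = \frac{1383541}{1727870} - \frac{488}{720131} = \frac{995487563311}{1244292750970} \approx 0.80004$)
$\left(1804093 + j\right) \left(83067 + 129462\right) = \left(1804093 + \frac{995487563311}{1244292750970}\right) \left(83067 + 129462\right) = \frac{2244820837463283521}{1244292750970} \cdot 212529 = \frac{477089527765234183434609}{1244292750970}$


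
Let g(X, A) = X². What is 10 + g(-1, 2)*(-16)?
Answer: -6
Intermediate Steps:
10 + g(-1, 2)*(-16) = 10 + (-1)²*(-16) = 10 + 1*(-16) = 10 - 16 = -6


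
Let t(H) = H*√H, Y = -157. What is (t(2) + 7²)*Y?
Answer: -7693 - 314*√2 ≈ -8137.1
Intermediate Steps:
t(H) = H^(3/2)
(t(2) + 7²)*Y = (2^(3/2) + 7²)*(-157) = (2*√2 + 49)*(-157) = (49 + 2*√2)*(-157) = -7693 - 314*√2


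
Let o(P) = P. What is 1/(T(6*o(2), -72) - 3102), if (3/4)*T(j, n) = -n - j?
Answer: -1/3022 ≈ -0.00033091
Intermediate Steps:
T(j, n) = -4*j/3 - 4*n/3 (T(j, n) = 4*(-n - j)/3 = 4*(-j - n)/3 = -4*j/3 - 4*n/3)
1/(T(6*o(2), -72) - 3102) = 1/((-8*2 - 4/3*(-72)) - 3102) = 1/((-4/3*12 + 96) - 3102) = 1/((-16 + 96) - 3102) = 1/(80 - 3102) = 1/(-3022) = -1/3022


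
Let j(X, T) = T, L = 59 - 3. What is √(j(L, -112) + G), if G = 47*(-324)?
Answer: 2*I*√3835 ≈ 123.85*I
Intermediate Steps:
L = 56
G = -15228
√(j(L, -112) + G) = √(-112 - 15228) = √(-15340) = 2*I*√3835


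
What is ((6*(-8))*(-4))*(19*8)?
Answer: 29184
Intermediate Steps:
((6*(-8))*(-4))*(19*8) = -48*(-4)*152 = 192*152 = 29184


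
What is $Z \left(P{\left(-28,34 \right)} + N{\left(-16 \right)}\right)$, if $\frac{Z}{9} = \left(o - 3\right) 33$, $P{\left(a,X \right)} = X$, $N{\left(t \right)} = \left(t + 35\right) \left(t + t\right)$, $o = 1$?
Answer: $340956$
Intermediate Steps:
$N{\left(t \right)} = 2 t \left(35 + t\right)$ ($N{\left(t \right)} = \left(35 + t\right) 2 t = 2 t \left(35 + t\right)$)
$Z = -594$ ($Z = 9 \left(1 - 3\right) 33 = 9 \left(\left(-2\right) 33\right) = 9 \left(-66\right) = -594$)
$Z \left(P{\left(-28,34 \right)} + N{\left(-16 \right)}\right) = - 594 \left(34 + 2 \left(-16\right) \left(35 - 16\right)\right) = - 594 \left(34 + 2 \left(-16\right) 19\right) = - 594 \left(34 - 608\right) = \left(-594\right) \left(-574\right) = 340956$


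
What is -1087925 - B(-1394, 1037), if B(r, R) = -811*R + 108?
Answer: -247026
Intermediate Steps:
B(r, R) = 108 - 811*R
-1087925 - B(-1394, 1037) = -1087925 - (108 - 811*1037) = -1087925 - (108 - 841007) = -1087925 - 1*(-840899) = -1087925 + 840899 = -247026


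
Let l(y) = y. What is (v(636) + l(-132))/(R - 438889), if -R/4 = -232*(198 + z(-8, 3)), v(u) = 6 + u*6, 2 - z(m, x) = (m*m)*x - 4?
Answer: -90/10433 ≈ -0.0086265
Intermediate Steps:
z(m, x) = 6 - x*m**2 (z(m, x) = 2 - ((m*m)*x - 4) = 2 - (m**2*x - 4) = 2 - (x*m**2 - 4) = 2 - (-4 + x*m**2) = 2 + (4 - x*m**2) = 6 - x*m**2)
v(u) = 6 + 6*u
R = 11136 (R = -(-928)*(198 + (6 - 1*3*(-8)**2)) = -(-928)*(198 + (6 - 1*3*64)) = -(-928)*(198 + (6 - 192)) = -(-928)*(198 - 186) = -(-928)*12 = -4*(-2784) = 11136)
(v(636) + l(-132))/(R - 438889) = ((6 + 6*636) - 132)/(11136 - 438889) = ((6 + 3816) - 132)/(-427753) = (3822 - 132)*(-1/427753) = 3690*(-1/427753) = -90/10433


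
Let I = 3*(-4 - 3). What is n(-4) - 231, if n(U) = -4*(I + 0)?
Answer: -147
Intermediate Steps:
I = -21 (I = 3*(-7) = -21)
n(U) = 84 (n(U) = -4*(-21 + 0) = -4*(-21) = 84)
n(-4) - 231 = 84 - 231 = -147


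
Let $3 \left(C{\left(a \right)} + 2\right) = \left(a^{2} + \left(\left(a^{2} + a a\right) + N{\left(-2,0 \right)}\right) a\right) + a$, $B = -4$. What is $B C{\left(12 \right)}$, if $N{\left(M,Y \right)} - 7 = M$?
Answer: $-4888$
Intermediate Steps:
$N{\left(M,Y \right)} = 7 + M$
$C{\left(a \right)} = -2 + \frac{a}{3} + \frac{a^{2}}{3} + \frac{a \left(5 + 2 a^{2}\right)}{3}$ ($C{\left(a \right)} = -2 + \frac{\left(a^{2} + \left(\left(a^{2} + a a\right) + \left(7 - 2\right)\right) a\right) + a}{3} = -2 + \frac{\left(a^{2} + \left(\left(a^{2} + a^{2}\right) + 5\right) a\right) + a}{3} = -2 + \frac{\left(a^{2} + \left(2 a^{2} + 5\right) a\right) + a}{3} = -2 + \frac{\left(a^{2} + \left(5 + 2 a^{2}\right) a\right) + a}{3} = -2 + \frac{\left(a^{2} + a \left(5 + 2 a^{2}\right)\right) + a}{3} = -2 + \frac{a + a^{2} + a \left(5 + 2 a^{2}\right)}{3} = -2 + \left(\frac{a}{3} + \frac{a^{2}}{3} + \frac{a \left(5 + 2 a^{2}\right)}{3}\right) = -2 + \frac{a}{3} + \frac{a^{2}}{3} + \frac{a \left(5 + 2 a^{2}\right)}{3}$)
$B C{\left(12 \right)} = - 4 \left(-2 + 2 \cdot 12 + \frac{12^{2}}{3} + \frac{2 \cdot 12^{3}}{3}\right) = - 4 \left(-2 + 24 + \frac{1}{3} \cdot 144 + \frac{2}{3} \cdot 1728\right) = - 4 \left(-2 + 24 + 48 + 1152\right) = \left(-4\right) 1222 = -4888$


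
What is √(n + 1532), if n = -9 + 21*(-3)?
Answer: 2*√365 ≈ 38.210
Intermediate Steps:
n = -72 (n = -9 - 63 = -72)
√(n + 1532) = √(-72 + 1532) = √1460 = 2*√365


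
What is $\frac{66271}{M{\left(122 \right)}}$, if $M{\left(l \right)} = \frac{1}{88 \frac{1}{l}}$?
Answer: $\frac{2915924}{61} \approx 47802.0$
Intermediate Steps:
$M{\left(l \right)} = \frac{l}{88}$
$\frac{66271}{M{\left(122 \right)}} = \frac{66271}{\frac{1}{88} \cdot 122} = \frac{66271}{\frac{61}{44}} = 66271 \cdot \frac{44}{61} = \frac{2915924}{61}$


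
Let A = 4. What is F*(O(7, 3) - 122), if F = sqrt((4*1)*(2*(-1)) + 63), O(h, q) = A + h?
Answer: -111*sqrt(55) ≈ -823.20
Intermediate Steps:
O(h, q) = 4 + h
F = sqrt(55) (F = sqrt(4*(-2) + 63) = sqrt(-8 + 63) = sqrt(55) ≈ 7.4162)
F*(O(7, 3) - 122) = sqrt(55)*((4 + 7) - 122) = sqrt(55)*(11 - 122) = sqrt(55)*(-111) = -111*sqrt(55)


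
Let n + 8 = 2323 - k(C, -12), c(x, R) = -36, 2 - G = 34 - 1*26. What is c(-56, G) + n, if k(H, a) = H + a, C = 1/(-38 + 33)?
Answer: 11456/5 ≈ 2291.2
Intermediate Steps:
C = -1/5 (C = 1/(-5) = -1/5 ≈ -0.20000)
G = -6 (G = 2 - (34 - 1*26) = 2 - (34 - 26) = 2 - 1*8 = 2 - 8 = -6)
n = 11636/5 (n = -8 + (2323 - (-1/5 - 12)) = -8 + (2323 - 1*(-61/5)) = -8 + (2323 + 61/5) = -8 + 11676/5 = 11636/5 ≈ 2327.2)
c(-56, G) + n = -36 + 11636/5 = 11456/5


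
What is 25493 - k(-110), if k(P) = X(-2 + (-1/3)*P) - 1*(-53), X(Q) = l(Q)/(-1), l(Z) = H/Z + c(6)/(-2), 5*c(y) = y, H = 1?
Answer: 13228503/520 ≈ 25439.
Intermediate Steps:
c(y) = y/5
l(Z) = -⅗ + 1/Z (l(Z) = 1/Z + ((⅕)*6)/(-2) = 1/Z + (6/5)*(-½) = 1/Z - ⅗ = -⅗ + 1/Z)
X(Q) = ⅗ - 1/Q (X(Q) = (-⅗ + 1/Q)/(-1) = (-⅗ + 1/Q)*(-1) = ⅗ - 1/Q)
k(P) = 268/5 - 1/(-2 - P/3) (k(P) = (⅗ - 1/(-2 + (-1/3)*P)) - 1*(-53) = (⅗ - 1/(-2 + (-1*⅓)*P)) + 53 = (⅗ - 1/(-2 - P/3)) + 53 = 268/5 - 1/(-2 - P/3))
25493 - k(-110) = 25493 - (1623 + 268*(-110))/(5*(6 - 110)) = 25493 - (1623 - 29480)/(5*(-104)) = 25493 - (-1)*(-27857)/(5*104) = 25493 - 1*27857/520 = 25493 - 27857/520 = 13228503/520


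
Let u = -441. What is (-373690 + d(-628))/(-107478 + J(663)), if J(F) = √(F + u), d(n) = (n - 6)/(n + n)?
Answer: 4203769154739/1209059120756 + 234677003*√222/7254354724536 ≈ 3.4774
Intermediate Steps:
d(n) = (-6 + n)/(2*n) (d(n) = (-6 + n)/((2*n)) = (-6 + n)*(1/(2*n)) = (-6 + n)/(2*n))
J(F) = √(-441 + F) (J(F) = √(F - 441) = √(-441 + F))
(-373690 + d(-628))/(-107478 + J(663)) = (-373690 + (½)*(-6 - 628)/(-628))/(-107478 + √(-441 + 663)) = (-373690 + (½)*(-1/628)*(-634))/(-107478 + √222) = (-373690 + 317/628)/(-107478 + √222) = -234677003/(628*(-107478 + √222))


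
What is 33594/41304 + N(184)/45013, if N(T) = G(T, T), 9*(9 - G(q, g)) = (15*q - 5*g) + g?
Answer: 2254874471/2788825428 ≈ 0.80854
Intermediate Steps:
G(q, g) = 9 - 5*q/3 + 4*g/9 (G(q, g) = 9 - ((15*q - 5*g) + g)/9 = 9 - ((-5*g + 15*q) + g)/9 = 9 - (-4*g + 15*q)/9 = 9 + (-5*q/3 + 4*g/9) = 9 - 5*q/3 + 4*g/9)
N(T) = 9 - 11*T/9 (N(T) = 9 - 5*T/3 + 4*T/9 = 9 - 11*T/9)
33594/41304 + N(184)/45013 = 33594/41304 + (9 - 11/9*184)/45013 = 33594*(1/41304) + (9 - 2024/9)*(1/45013) = 5599/6884 - 1943/9*1/45013 = 5599/6884 - 1943/405117 = 2254874471/2788825428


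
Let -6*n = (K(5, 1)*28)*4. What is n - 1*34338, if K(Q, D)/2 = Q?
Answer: -103574/3 ≈ -34525.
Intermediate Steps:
K(Q, D) = 2*Q
n = -560/3 (n = -(2*5)*28*4/6 = -10*28*4/6 = -140*4/3 = -1/6*1120 = -560/3 ≈ -186.67)
n - 1*34338 = -560/3 - 1*34338 = -560/3 - 34338 = -103574/3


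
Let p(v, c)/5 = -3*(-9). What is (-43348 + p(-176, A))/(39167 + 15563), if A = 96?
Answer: -43213/54730 ≈ -0.78957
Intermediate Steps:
p(v, c) = 135 (p(v, c) = 5*(-3*(-9)) = 5*27 = 135)
(-43348 + p(-176, A))/(39167 + 15563) = (-43348 + 135)/(39167 + 15563) = -43213/54730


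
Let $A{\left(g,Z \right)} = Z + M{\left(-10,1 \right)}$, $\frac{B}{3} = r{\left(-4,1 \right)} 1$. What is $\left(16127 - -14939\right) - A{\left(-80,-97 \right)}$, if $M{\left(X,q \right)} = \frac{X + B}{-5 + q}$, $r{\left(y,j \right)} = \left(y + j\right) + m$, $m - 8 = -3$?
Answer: $31162$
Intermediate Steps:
$m = 5$ ($m = 8 - 3 = 5$)
$r{\left(y,j \right)} = 5 + j + y$ ($r{\left(y,j \right)} = \left(y + j\right) + 5 = \left(j + y\right) + 5 = 5 + j + y$)
$B = 6$ ($B = 3 \left(5 + 1 - 4\right) 1 = 3 \cdot 2 \cdot 1 = 3 \cdot 2 = 6$)
$M{\left(X,q \right)} = \frac{6 + X}{-5 + q}$ ($M{\left(X,q \right)} = \frac{X + 6}{-5 + q} = \frac{6 + X}{-5 + q}$)
$A{\left(g,Z \right)} = 1 + Z$ ($A{\left(g,Z \right)} = Z + \frac{6 - 10}{-5 + 1} = Z + \frac{1}{-4} \left(-4\right) = Z - -1 = Z + 1 = 1 + Z$)
$\left(16127 - -14939\right) - A{\left(-80,-97 \right)} = \left(16127 - -14939\right) - \left(1 - 97\right) = \left(16127 + 14939\right) - -96 = 31066 + 96 = 31162$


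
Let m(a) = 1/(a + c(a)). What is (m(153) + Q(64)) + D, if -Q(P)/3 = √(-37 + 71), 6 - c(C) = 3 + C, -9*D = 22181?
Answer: -22178/9 - 3*√34 ≈ -2481.7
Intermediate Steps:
D = -22181/9 (D = -⅑*22181 = -22181/9 ≈ -2464.6)
c(C) = 3 - C (c(C) = 6 - (3 + C) = 6 + (-3 - C) = 3 - C)
m(a) = ⅓ (m(a) = 1/(a + (3 - a)) = 1/3 = ⅓)
Q(P) = -3*√34 (Q(P) = -3*√(-37 + 71) = -3*√34)
(m(153) + Q(64)) + D = (⅓ - 3*√34) - 22181/9 = -22178/9 - 3*√34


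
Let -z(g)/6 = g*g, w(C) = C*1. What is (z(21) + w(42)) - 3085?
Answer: -5689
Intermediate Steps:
w(C) = C
z(g) = -6*g² (z(g) = -6*g*g = -6*g²)
(z(21) + w(42)) - 3085 = (-6*21² + 42) - 3085 = (-6*441 + 42) - 3085 = (-2646 + 42) - 3085 = -2604 - 3085 = -5689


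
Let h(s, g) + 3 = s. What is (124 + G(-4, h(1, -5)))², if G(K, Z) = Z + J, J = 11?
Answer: 17689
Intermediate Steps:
h(s, g) = -3 + s
G(K, Z) = 11 + Z (G(K, Z) = Z + 11 = 11 + Z)
(124 + G(-4, h(1, -5)))² = (124 + (11 + (-3 + 1)))² = (124 + (11 - 2))² = (124 + 9)² = 133² = 17689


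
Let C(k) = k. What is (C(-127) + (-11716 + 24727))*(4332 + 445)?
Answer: 61546868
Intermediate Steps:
(C(-127) + (-11716 + 24727))*(4332 + 445) = (-127 + (-11716 + 24727))*(4332 + 445) = (-127 + 13011)*4777 = 12884*4777 = 61546868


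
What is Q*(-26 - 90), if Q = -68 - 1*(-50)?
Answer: 2088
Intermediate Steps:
Q = -18 (Q = -68 + 50 = -18)
Q*(-26 - 90) = -18*(-26 - 90) = -18*(-116) = 2088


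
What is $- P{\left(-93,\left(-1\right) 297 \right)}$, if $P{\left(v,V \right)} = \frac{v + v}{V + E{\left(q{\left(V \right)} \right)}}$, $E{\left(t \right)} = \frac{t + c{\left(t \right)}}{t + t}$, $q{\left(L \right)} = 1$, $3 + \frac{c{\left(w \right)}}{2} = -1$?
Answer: $- \frac{372}{601} \approx -0.61897$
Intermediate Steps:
$c{\left(w \right)} = -8$ ($c{\left(w \right)} = -6 + 2 \left(-1\right) = -6 - 2 = -8$)
$E{\left(t \right)} = \frac{-8 + t}{2 t}$ ($E{\left(t \right)} = \frac{t - 8}{t + t} = \frac{-8 + t}{2 t}$)
$P{\left(v,V \right)} = \frac{2 v}{- \frac{7}{2} + V}$ ($P{\left(v,V \right)} = \frac{v + v}{V + \frac{-8 + 1}{2 \cdot 1}} = \frac{2 v}{V + \frac{1}{2} \cdot 1 \left(-7\right)} = \frac{2 v}{V - \frac{7}{2}} = \frac{2 v}{- \frac{7}{2} + V}$)
$- P{\left(-93,\left(-1\right) 297 \right)} = - \frac{4 \left(-93\right)}{-7 + 2 \left(\left(-1\right) 297\right)} = - \frac{4 \left(-93\right)}{-7 + 2 \left(-297\right)} = - \frac{4 \left(-93\right)}{-7 - 594} = - \frac{4 \left(-93\right)}{-601} = - \frac{4 \left(-93\right) \left(-1\right)}{601} = \left(-1\right) \frac{372}{601} = - \frac{372}{601}$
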